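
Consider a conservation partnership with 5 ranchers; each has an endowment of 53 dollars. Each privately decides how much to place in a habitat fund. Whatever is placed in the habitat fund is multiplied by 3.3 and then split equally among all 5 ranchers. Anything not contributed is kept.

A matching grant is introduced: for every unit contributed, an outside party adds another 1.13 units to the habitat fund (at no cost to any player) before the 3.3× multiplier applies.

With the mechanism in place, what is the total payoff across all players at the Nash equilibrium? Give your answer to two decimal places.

1862.69 dollars

Under the mechanism each unit contributed yields 3.3 × 2.13 / 5 = 1.4058 back to its contributor per unit of net cost, which exceeds 1, making full contribution the dominant choice for everyone.
So the Nash equilibrium is full contribution by all 5; the group earns 3.3 × 2.13 × 265 = 1862.69.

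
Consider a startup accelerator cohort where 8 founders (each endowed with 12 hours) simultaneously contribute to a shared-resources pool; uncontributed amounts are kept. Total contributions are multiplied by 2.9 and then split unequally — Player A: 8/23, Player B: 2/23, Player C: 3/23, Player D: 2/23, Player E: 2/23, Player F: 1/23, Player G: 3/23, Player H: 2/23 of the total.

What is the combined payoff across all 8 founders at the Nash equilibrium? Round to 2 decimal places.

118.80 hours

A player with share s gets back 2.9·s per unit contributed, so full contribution is dominant for anyone with s > 1/2.9 = 0.3448 and zero contribution is dominant for anyone below.
The only share above 0.3448 is Player A's 8/23, contributing 12; the remaining 7 contribute 0. Total contributed: 12.
The shared-resources pool pays out 2.9 × 12 = 34.80 in total (split across the unequal shares, but the aggregate is all that matters for the group sum).
The 7 free-riders keep 12 each, adding 84. Group total = 84 + 34.80 = 118.80.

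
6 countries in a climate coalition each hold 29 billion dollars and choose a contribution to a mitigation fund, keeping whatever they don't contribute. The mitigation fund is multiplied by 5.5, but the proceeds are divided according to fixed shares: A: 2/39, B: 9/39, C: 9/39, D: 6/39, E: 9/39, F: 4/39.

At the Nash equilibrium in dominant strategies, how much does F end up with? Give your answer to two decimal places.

Player j's private return per contributed unit is 5.5 × (j's share). Contributing is weakly dominant for j when that share is at least 1/5.5 = 0.1818, and contributing 0 is dominant otherwise.
B, C and E are above the threshold, contributing 29 each; the remaining 3 contribute 0. Total contributed: 87.
F keeps 29 and receives 5.5 × 87 × 4/39 = 49.08 from the mitigation fund, for a payoff of 78.08.

78.08 billion dollars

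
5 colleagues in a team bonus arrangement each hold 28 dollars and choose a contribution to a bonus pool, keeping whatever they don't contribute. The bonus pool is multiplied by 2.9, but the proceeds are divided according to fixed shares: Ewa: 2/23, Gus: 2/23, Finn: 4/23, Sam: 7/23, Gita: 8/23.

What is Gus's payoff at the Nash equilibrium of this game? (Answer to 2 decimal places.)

35.06 dollars

For player j, contributing a unit is worthwhile iff 2.9 × (j's share) ≥ 1, i.e. iff j's share is at least 0.3448.
Only Gita (8/23) clears that bar, contributing 28; the remaining 4 contribute 0. Total contributed: 28.
Gus keeps 28 and receives 2.9 × 28 × 2/23 = 7.06 from the bonus pool, for a payoff of 35.06.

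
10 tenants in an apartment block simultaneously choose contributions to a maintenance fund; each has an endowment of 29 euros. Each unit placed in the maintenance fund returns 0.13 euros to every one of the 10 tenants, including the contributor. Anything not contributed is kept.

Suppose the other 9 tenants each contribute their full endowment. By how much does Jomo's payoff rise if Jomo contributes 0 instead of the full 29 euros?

25.23 euros

Switching from a contribution of 29 to 0 lets Jomo keep an extra 29 euros, but lowers the maintenance fund by 29, which costs Jomo their own share of that drop: 0.13 × 29 = 3.77.
Net gain = 29 − 3.77 = 25.23. The private return per contributed unit (0.13) is below 1, so free-riding is indeed the best response regardless of what the others do.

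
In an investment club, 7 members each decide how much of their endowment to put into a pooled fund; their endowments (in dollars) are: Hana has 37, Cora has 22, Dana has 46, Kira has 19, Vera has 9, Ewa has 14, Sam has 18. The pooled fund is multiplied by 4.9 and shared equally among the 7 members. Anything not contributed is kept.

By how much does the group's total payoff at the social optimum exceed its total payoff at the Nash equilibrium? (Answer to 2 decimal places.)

The private return per contributed unit is 4.9/7 = 0.7000 < 1 for every player regardless of endowment, so the Nash equilibrium is zero contribution and the group total is Σ E_j = 37 + 22 + 46 + 19 + 9 + 14 + 18 = 165.
Each contributed unit returns 4.900 to the group, so the social optimum is full contribution by everyone: group total = 4.900 × 165 = 808.50.
Efficiency loss = (4.900 − 1) × 165 = 643.50.

643.50 dollars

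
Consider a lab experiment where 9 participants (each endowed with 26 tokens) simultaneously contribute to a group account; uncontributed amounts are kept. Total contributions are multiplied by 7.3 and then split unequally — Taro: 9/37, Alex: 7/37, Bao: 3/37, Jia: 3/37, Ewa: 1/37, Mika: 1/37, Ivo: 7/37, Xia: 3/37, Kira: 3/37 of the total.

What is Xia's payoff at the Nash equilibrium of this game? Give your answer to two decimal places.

Player j's private return per contributed unit is 7.3 × (j's share). Contributing is weakly dominant for j when that share is at least 1/7.3 = 0.1370, and contributing 0 is dominant otherwise.
Taro, Alex and Ivo are above the threshold, contributing 26 each; the remaining 6 contribute 0. Total contributed: 78.
Xia keeps 26 and receives 7.3 × 78 × 3/37 = 46.17 from the group account, for a payoff of 72.17.

72.17 tokens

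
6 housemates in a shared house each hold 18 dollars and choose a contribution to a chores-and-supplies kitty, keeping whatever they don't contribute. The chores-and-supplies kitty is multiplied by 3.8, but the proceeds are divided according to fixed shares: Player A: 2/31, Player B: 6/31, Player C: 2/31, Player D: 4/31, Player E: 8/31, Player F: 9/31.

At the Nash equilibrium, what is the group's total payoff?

158.40 dollars

Each unit j contributes comes back to j as 3.8 × (j's share), so j prefers to contribute only if that share exceeds 1/3.8 = 0.2632; otherwise keeping the unit dominates.
Player F alone (share 9/31) is above the threshold, contributing 18; the remaining 5 contribute 0. Total contributed: 18.
The chores-and-supplies kitty pays out 3.8 × 18 = 68.40 in total (split across the unequal shares, but the aggregate is all that matters for the group sum).
The 5 free-riders keep 18 each, adding 90. Group total = 90 + 68.40 = 158.40.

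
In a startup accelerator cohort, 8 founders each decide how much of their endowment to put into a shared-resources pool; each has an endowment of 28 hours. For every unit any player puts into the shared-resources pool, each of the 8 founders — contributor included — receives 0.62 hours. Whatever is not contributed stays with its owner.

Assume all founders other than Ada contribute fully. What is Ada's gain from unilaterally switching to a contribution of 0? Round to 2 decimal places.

10.64 hours

Switching from a contribution of 28 to 0 lets Ada keep an extra 28 hours, but lowers the shared-resources pool by 28, which costs Ada their own share of that drop: 0.62 × 28 = 17.36.
Net gain = 28 − 17.36 = 10.64. The private return per contributed unit (0.62) is below 1, so free-riding is indeed the best response regardless of what the others do.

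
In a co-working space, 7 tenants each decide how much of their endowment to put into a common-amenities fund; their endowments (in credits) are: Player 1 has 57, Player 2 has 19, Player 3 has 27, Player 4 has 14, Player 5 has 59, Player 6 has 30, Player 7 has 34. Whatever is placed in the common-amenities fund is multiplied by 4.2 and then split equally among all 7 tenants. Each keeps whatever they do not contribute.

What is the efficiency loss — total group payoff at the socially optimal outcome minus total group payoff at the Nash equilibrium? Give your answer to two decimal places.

The private return per contributed unit is 4.2/7 = 0.6000 < 1 for every player regardless of endowment, so the Nash equilibrium is zero contribution and the group total is Σ E_j = 57 + 19 + 27 + 14 + 59 + 30 + 34 = 240.
Each contributed unit returns 4.200 to the group, so the social optimum is full contribution by everyone: group total = 4.200 × 240 = 1008.00.
Efficiency loss = (4.200 − 1) × 240 = 768.00.

768.00 credits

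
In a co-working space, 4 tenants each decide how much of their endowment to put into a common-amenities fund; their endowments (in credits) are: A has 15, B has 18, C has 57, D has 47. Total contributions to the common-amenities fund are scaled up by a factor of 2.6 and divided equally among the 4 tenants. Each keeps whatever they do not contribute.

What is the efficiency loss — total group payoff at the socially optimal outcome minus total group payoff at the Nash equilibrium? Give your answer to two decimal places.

219.20 credits

The private return per contributed unit is 2.6/4 = 0.6500 < 1 for every player regardless of endowment, so the Nash equilibrium is zero contribution and the group total is Σ E_j = 15 + 18 + 57 + 47 = 137.
Each contributed unit returns 2.600 to the group, so the social optimum is full contribution by everyone: group total = 2.600 × 137 = 356.20.
Efficiency loss = (2.600 − 1) × 137 = 219.20.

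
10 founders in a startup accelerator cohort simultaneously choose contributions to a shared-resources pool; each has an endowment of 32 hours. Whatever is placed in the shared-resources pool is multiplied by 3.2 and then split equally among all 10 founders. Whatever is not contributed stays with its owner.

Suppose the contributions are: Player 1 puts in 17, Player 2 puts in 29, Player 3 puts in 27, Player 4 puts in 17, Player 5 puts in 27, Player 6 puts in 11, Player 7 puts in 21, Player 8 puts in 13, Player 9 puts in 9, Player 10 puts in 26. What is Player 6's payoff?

84.04 hours

Total contributed: 17 + 29 + 27 + 17 + 27 + 11 + 21 + 13 + 9 + 26 = 197.
Each receives 3.2 × 197 / 10 = 63.04 from the shared-resources pool.
Player 6 keeps 32 − 11 = 21, so Player 6's payoff is 21 + 63.04 = 84.04.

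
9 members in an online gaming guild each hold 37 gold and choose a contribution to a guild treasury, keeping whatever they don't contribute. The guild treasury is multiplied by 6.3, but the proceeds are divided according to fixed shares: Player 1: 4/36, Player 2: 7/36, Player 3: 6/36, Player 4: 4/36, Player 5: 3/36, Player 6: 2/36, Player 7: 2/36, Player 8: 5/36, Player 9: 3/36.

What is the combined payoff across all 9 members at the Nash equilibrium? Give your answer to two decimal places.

A player with share s gets back 6.3·s per unit contributed, so full contribution is dominant for anyone with s > 1/6.3 = 0.1587 and zero contribution is dominant for anyone below.
Player 2 and Player 3 clear that bar, contributing 37 each; the remaining 7 contribute 0. Total contributed: 74.
The guild treasury pays out 6.3 × 74 = 466.20 in total (split across the unequal shares, but the aggregate is all that matters for the group sum).
The 7 free-riders keep 37 each, adding 259. Group total = 259 + 466.20 = 725.20.

725.20 gold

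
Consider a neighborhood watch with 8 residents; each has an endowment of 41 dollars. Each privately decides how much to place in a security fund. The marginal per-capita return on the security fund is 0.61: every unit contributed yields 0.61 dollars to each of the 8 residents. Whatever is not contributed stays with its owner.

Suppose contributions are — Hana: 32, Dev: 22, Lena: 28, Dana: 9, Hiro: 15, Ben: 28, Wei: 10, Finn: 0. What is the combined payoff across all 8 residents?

886.72 dollars

Total contributed: 32 + 22 + 28 + 9 + 15 + 28 + 10 + 0 = 144; total kept: 8 × 41 − 144 = 184.
The security fund pays out 0.61 × 8 × 144 = 702.72 in aggregate.
Group total = 184 + 702.72 = 886.72.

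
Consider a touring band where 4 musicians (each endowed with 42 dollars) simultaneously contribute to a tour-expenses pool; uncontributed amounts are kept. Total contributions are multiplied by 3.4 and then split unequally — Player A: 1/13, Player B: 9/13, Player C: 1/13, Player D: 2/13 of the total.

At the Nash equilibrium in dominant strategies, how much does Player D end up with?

Each unit j contributes comes back to j as 3.4 × (j's share), so j prefers to contribute only if that share exceeds 1/3.4 = 0.2941; otherwise keeping the unit dominates.
Player B alone (share 9/13) is above the threshold, contributing 42; the remaining 3 contribute 0. Total contributed: 42.
Player D keeps 42 and receives 3.4 × 42 × 2/13 = 21.97 from the tour-expenses pool, for a payoff of 63.97.

63.97 dollars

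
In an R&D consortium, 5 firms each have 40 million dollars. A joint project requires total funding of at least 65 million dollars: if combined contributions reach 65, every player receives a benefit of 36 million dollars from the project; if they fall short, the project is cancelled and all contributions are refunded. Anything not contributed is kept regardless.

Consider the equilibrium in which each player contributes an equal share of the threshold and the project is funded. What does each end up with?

Equal share of the threshold: 65/5 = 13.
At this profile no one gains by cutting their contribution: any cut drops the total below 65, the project is cancelled, contributions are refunded, and the deviator ends with 40, which is less than 40 − 13 + 36 = 63. Contributing more than 13 just wastes the excess. So contributing exactly 13 is a best response.
Each player's payoff: 40 − 13 + 36 = 63.

63 million dollars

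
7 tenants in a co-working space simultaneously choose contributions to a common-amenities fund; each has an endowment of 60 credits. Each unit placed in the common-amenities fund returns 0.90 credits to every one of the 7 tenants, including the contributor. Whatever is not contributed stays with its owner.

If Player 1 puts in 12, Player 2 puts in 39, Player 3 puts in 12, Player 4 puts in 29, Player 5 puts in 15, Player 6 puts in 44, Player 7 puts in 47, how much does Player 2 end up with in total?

199.20 credits

Total contributed: 12 + 39 + 12 + 29 + 15 + 44 + 47 = 198.
Each receives 0.90 × 198 = 178.20 from the common-amenities fund.
Player 2 keeps 60 − 39 = 21, so Player 2's payoff is 21 + 178.20 = 199.20.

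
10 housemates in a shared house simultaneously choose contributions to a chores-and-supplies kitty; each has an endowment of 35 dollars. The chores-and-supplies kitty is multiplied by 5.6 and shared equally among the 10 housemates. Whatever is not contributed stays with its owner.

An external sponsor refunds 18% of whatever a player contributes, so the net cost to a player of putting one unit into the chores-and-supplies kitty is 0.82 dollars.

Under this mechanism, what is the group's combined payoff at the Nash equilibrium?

350.00 dollars

Even with the mechanism, each unit contributed returns only (5.6/10) / 0.82 = 0.6829 per unit of net cost, so contributing nothing is still dominant.
At the Nash equilibrium no one contributes; group total payoff = 10 × 35 = 350.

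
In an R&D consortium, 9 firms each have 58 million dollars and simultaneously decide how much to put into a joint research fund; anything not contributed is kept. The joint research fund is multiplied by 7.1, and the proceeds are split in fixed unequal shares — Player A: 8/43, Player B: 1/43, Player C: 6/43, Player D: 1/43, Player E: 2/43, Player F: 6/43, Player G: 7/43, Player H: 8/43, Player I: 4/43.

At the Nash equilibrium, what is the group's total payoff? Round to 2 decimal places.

Each unit j contributes comes back to j as 7.1 × (j's share), so j prefers to contribute only if that share exceeds 1/7.1 = 0.1408; otherwise keeping the unit dominates.
Player A, Player G and Player H are above the threshold, contributing 58 each; the remaining 6 contribute 0. Total contributed: 174.
The joint research fund pays out 7.1 × 174 = 1235.40 in total (split across the unequal shares, but the aggregate is all that matters for the group sum).
The 6 free-riders keep 58 each, adding 348. Group total = 348 + 1235.40 = 1583.40.

1583.40 million dollars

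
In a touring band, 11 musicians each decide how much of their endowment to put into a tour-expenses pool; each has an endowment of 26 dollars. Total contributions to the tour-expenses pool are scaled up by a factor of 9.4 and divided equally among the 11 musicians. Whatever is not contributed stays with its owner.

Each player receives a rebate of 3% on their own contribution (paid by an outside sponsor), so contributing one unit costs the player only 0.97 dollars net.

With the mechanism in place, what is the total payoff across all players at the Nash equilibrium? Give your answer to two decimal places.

286.00 dollars

The effective private return is (9.4/11) / 0.97 = 0.8810, which is still under 1, so the mechanism doesn't change anyone's dominant strategy: zero contribution.
Everyone keeps their endowment and the group total is 11 × 26 = 286.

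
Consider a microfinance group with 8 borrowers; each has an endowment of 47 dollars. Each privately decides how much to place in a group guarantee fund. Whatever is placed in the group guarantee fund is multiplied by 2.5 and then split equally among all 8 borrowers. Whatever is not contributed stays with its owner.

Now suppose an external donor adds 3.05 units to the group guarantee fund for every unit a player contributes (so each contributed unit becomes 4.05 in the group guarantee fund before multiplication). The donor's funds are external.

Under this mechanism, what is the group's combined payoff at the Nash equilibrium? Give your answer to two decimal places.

Under the mechanism each unit contributed yields 2.5 × 4.05 / 8 = 1.2656 back to its contributor per unit of net cost, which exceeds 1, making full contribution the dominant choice for everyone.
At the Nash equilibrium everyone contributes 47. Group total payoff = 2.5 × 4.05 × 376 = 3807.00.

3807.00 dollars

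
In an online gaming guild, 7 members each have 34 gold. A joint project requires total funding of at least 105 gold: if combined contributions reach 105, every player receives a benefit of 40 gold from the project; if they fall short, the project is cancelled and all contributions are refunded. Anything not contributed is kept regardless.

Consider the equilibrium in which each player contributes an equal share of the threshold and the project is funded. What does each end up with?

Equal share of the threshold: 105/7 = 15.
At this profile no one gains by cutting their contribution: any cut drops the total below 105, the project is cancelled, contributions are refunded, and the deviator ends with 34, which is less than 34 − 15 + 40 = 59. Contributing more than 15 just wastes the excess. So contributing exactly 15 is a best response.
Each player's payoff: 34 − 15 + 40 = 59.

59 gold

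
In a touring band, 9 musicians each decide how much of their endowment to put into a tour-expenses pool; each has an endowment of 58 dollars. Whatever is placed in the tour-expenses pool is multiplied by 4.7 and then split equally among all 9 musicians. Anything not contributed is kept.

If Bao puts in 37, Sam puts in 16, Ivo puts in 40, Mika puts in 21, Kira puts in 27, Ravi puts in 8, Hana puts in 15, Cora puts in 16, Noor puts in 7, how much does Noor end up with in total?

Total contributed: 37 + 16 + 40 + 21 + 27 + 8 + 15 + 16 + 7 = 187.
Each receives 4.7 × 187 / 9 = 97.66 from the tour-expenses pool.
Noor keeps 58 − 7 = 51, so Noor's payoff is 51 + 97.66 = 148.66.

148.66 dollars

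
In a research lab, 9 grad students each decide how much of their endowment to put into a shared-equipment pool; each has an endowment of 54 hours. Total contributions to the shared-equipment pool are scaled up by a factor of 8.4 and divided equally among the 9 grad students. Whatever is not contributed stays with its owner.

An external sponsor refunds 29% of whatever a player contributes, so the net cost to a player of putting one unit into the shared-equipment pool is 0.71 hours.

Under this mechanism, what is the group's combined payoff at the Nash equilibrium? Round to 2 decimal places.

4223.34 hours

Under the mechanism each unit contributed yields (8.4/9) / 0.71 = 1.3146 back to its contributor per unit of net cost, which exceeds 1, making full contribution the dominant choice for everyone.
At the Nash equilibrium everyone contributes 54. Group total payoff = 9 × (54 × 0.29 + 8.4 × 54) = 4223.34.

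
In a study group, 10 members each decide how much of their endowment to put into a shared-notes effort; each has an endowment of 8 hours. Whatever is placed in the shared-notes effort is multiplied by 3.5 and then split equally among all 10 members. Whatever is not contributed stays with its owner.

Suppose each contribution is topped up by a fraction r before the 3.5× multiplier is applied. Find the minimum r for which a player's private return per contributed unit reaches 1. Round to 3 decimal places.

With matching at rate r, one contributed unit becomes (1 + r) in the shared-notes effort and returns 3.5 × (1 + r) / 10 to the contributor.
Setting this equal to 1: 1 + r = 10/3.5 = 2.8571.
So the minimum matching rate is r = 2.8571 − 1 = 1.857.

1.857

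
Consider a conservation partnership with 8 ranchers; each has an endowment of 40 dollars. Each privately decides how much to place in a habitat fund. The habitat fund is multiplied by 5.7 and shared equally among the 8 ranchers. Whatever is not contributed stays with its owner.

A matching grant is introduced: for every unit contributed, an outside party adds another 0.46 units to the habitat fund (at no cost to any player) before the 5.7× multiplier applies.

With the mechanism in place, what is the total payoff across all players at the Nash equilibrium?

2663.04 dollars

With the mechanism, a contributed unit returns 5.7 × 1.46 / 8 = 1.0403 per unit of net cost to the contributor — now above 1 — so contributing fully is weakly dominant for every player.
So the Nash equilibrium is full contribution by all 8; the group earns 5.7 × 1.46 × 320 = 2663.04.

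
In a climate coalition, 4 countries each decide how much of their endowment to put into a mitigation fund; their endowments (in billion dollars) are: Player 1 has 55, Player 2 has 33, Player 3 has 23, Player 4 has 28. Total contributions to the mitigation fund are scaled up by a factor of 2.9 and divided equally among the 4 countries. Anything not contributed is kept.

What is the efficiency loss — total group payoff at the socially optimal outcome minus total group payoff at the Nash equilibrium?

The private return per contributed unit is 2.9/4 = 0.7250 < 1 for every player regardless of endowment, so the Nash equilibrium is zero contribution and the group total is Σ E_j = 55 + 33 + 23 + 28 = 139.
Each contributed unit returns 2.900 to the group, so the social optimum is full contribution by everyone: group total = 2.900 × 139 = 403.10.
Efficiency loss = (2.900 − 1) × 139 = 264.10.

264.10 billion dollars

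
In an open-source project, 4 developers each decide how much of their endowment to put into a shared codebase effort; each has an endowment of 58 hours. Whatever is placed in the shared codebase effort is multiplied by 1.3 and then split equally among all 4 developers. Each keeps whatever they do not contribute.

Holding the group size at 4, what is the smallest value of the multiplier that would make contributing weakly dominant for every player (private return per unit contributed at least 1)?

4

A contributed unit returns (multiplier)/4 to its contributor.
This reaches 1 exactly when the multiplier is 4.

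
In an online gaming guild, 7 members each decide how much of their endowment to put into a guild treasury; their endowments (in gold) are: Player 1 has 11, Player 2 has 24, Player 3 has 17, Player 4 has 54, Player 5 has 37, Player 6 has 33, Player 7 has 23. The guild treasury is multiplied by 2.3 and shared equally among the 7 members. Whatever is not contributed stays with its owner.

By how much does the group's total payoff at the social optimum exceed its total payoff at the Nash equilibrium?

258.70 gold

The private return per contributed unit is 2.3/7 = 0.3286 < 1 for every player regardless of endowment, so the Nash equilibrium is zero contribution and the group total is Σ E_j = 11 + 24 + 17 + 54 + 37 + 33 + 23 = 199.
Each contributed unit returns 2.300 to the group, so the social optimum is full contribution by everyone: group total = 2.300 × 199 = 457.70.
Efficiency loss = (2.300 − 1) × 199 = 258.70.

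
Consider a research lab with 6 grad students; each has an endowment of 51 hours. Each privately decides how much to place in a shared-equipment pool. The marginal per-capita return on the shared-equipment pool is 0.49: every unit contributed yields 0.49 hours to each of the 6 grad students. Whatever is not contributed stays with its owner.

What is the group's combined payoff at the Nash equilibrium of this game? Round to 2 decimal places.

The private return per contributed unit is 0.49 < 1, so contributing 0 is dominant for every player. At the Nash equilibrium everyone keeps their 51, and the group total is 6 × 51 = 306.

306.00 hours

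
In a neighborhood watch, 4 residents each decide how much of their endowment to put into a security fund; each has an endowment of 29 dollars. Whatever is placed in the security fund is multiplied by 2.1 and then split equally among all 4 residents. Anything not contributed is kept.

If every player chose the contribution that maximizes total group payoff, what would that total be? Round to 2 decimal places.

Each contributed unit returns 2.100 to the group as a whole (0.5250 to each of 4 players), which exceeds 1, so the social optimum is full contribution: group total = 2.100 × 116 = 243.60.

243.60 dollars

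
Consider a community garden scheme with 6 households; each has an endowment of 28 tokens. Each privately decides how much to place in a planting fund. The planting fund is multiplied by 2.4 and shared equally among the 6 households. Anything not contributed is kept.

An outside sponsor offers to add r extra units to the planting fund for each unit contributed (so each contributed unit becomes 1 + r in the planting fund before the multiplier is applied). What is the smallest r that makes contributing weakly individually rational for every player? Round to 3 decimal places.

1.500

With matching at rate r, one contributed unit becomes (1 + r) in the planting fund and returns 2.4 × (1 + r) / 6 to the contributor.
Setting this equal to 1: 1 + r = 6/2.4 = 2.5000.
So the minimum matching rate is r = 2.5000 − 1 = 1.500.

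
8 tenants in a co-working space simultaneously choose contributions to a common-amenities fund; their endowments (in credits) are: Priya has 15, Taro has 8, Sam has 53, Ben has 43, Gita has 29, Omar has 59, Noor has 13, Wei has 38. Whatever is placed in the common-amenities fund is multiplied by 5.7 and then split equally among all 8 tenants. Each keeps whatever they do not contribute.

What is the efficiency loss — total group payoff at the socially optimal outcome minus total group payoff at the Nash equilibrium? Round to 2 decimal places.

The private return per contributed unit is 5.7/8 = 0.7125 < 1 for every player regardless of endowment, so the Nash equilibrium is zero contribution and the group total is Σ E_j = 15 + 8 + 53 + 43 + 29 + 59 + 13 + 38 = 258.
Each contributed unit returns 5.700 to the group, so the social optimum is full contribution by everyone: group total = 5.700 × 258 = 1470.60.
Efficiency loss = (5.700 − 1) × 258 = 1212.60.

1212.60 credits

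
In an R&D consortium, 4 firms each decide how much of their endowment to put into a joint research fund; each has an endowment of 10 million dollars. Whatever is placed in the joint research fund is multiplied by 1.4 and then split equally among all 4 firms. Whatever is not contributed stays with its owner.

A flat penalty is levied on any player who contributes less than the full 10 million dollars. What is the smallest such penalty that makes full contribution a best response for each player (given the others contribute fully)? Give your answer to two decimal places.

Given the others contribute fully, the best deviation is to contribute 0 (any partial contribution still incurs the fine and gives up units whose private return 0.3500 is below 1).
Deviating from 10 to 0 saves 10 million dollars but forfeits the deviator's share of the drop in the joint research fund: 1.4/4 × 10 = 3.50.
So the deviation gain is 10 − 3.50 = 6.50, and the fine must be at least 6.50 million dollars to wipe it out.

6.50 million dollars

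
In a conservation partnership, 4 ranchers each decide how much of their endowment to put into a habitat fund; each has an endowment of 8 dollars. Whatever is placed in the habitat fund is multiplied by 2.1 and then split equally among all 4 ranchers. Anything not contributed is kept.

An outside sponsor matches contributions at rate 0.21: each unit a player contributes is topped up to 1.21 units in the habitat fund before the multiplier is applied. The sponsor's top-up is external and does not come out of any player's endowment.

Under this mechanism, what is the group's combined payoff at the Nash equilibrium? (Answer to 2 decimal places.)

32.00 dollars

The effective private return is 2.1 × 1.21 / 4 = 0.6353, which is still under 1, so the mechanism doesn't change anyone's dominant strategy: zero contribution.
At the Nash equilibrium no one contributes; group total payoff = 4 × 8 = 32.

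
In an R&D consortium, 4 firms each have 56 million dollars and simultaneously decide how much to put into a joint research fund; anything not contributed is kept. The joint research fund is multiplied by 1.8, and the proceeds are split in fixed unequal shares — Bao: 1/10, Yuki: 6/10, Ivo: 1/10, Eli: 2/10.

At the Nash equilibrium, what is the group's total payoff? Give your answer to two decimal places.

268.80 million dollars

For player j, contributing a unit is worthwhile iff 1.8 × (j's share) ≥ 1, i.e. iff j's share is at least 0.5556.
Only Yuki (6/10) clears that bar, contributing 56; the remaining 3 contribute 0. Total contributed: 56.
The joint research fund pays out 1.8 × 56 = 100.80 in total (split across the unequal shares, but the aggregate is all that matters for the group sum).
The 3 free-riders keep 56 each, adding 168. Group total = 168 + 100.80 = 268.80.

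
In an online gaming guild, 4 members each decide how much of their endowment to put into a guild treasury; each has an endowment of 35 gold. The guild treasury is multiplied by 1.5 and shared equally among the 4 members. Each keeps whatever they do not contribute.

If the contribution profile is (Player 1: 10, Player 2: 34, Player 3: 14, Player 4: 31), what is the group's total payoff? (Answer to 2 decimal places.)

Total contributed: 10 + 34 + 14 + 31 = 89; total kept: 4 × 35 − 89 = 51.
The guild treasury pays out 1.5 × 89 = 133.50 in aggregate.
Group total = 51 + 133.50 = 184.50.

184.50 gold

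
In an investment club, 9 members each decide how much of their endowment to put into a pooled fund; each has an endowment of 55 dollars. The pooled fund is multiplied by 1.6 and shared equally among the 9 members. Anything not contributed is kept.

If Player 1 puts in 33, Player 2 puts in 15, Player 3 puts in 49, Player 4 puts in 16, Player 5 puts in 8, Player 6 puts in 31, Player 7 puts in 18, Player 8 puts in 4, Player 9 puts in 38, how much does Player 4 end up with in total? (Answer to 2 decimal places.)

Total contributed: 33 + 15 + 49 + 16 + 8 + 31 + 18 + 4 + 38 = 212.
Each receives 1.6 × 212 / 9 = 37.69 from the pooled fund.
Player 4 keeps 55 − 16 = 39, so Player 4's payoff is 39 + 37.69 = 76.69.

76.69 dollars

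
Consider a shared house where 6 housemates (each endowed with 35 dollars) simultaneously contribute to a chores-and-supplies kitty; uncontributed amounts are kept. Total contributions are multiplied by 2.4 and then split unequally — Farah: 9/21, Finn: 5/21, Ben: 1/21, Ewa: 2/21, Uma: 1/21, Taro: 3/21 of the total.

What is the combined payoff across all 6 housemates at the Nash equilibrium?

259.00 dollars

For player j, contributing a unit is worthwhile iff 2.4 × (j's share) ≥ 1, i.e. iff j's share is at least 0.4167.
Farah alone (share 9/21) is above the threshold, contributing 35; the remaining 5 contribute 0. Total contributed: 35.
The chores-and-supplies kitty pays out 2.4 × 35 = 84.00 in total (split across the unequal shares, but the aggregate is all that matters for the group sum).
The 5 free-riders keep 35 each, adding 175. Group total = 175 + 84.00 = 259.00.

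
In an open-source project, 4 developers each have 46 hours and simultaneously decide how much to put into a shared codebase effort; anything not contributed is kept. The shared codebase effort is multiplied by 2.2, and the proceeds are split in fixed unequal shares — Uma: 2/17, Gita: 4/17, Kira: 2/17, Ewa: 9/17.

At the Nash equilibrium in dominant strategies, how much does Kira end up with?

57.91 hours

Each unit j contributes comes back to j as 2.2 × (j's share), so j prefers to contribute only if that share exceeds 1/2.2 = 0.4545; otherwise keeping the unit dominates.
Only Ewa (9/17) clears that bar, contributing 46; the remaining 3 contribute 0. Total contributed: 46.
Kira keeps 46 and receives 2.2 × 46 × 2/17 = 11.91 from the shared codebase effort, for a payoff of 57.91.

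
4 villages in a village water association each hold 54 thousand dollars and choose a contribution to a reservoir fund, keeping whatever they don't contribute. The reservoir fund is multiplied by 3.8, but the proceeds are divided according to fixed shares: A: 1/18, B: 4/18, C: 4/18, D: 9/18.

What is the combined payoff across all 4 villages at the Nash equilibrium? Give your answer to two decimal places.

367.20 thousand dollars

For player j, contributing a unit is worthwhile iff 3.8 × (j's share) ≥ 1, i.e. iff j's share is at least 0.2632.
The only share above 0.2632 is D's 9/18, contributing 54; the remaining 3 contribute 0. Total contributed: 54.
The reservoir fund pays out 3.8 × 54 = 205.20 in total (split across the unequal shares, but the aggregate is all that matters for the group sum).
The 3 free-riders keep 54 each, adding 162. Group total = 162 + 205.20 = 367.20.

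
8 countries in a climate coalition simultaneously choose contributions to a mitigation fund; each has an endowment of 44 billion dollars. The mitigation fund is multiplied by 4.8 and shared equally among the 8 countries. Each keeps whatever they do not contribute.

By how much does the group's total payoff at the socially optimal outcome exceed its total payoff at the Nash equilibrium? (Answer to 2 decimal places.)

1337.60 billion dollars

Each contributed unit returns 4.8/8 = 0.6000 to its contributor — below 1 — so contributing 0 is dominant for every player. At the Nash equilibrium everyone keeps their 44, and the group total is 8 × 44 = 352.
Each contributed unit returns 4.800 to the group as a whole (0.6000 to each of 8 players), which exceeds 1, so the social optimum is full contribution: group total = 4.800 × 352 = 1689.60.
Efficiency loss = 1689.60 − 352 = 1337.60.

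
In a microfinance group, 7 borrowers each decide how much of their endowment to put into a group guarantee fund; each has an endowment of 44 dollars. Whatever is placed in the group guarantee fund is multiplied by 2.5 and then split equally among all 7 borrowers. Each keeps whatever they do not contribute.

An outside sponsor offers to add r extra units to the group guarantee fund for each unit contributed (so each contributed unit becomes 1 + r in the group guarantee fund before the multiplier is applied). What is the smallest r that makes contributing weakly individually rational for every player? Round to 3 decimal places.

With matching at rate r, one contributed unit becomes (1 + r) in the group guarantee fund and returns 2.5 × (1 + r) / 7 to the contributor.
Setting this equal to 1: 1 + r = 7/2.5 = 2.8000.
So the minimum matching rate is r = 2.8000 − 1 = 1.800.

1.800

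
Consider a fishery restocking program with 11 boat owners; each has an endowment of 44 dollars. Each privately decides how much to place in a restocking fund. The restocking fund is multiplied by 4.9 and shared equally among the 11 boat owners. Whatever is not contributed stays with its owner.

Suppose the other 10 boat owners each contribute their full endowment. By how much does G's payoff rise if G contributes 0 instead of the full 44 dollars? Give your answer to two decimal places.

24.40 dollars

Switching from a contribution of 44 to 0 lets G keep an extra 44 dollars, but lowers the restocking fund by 44, which costs G their own share of that drop: 4.9/11 × 44 = 19.60.
Net gain = 44 − 19.60 = 24.40. The private return per contributed unit (0.4455) is below 1, so free-riding is indeed the best response regardless of what the others do.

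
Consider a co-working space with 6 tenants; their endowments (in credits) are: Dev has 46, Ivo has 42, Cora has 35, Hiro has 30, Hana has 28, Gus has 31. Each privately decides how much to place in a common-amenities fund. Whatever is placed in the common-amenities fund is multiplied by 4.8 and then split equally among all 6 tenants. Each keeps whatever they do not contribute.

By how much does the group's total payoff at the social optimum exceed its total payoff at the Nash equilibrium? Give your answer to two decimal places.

805.60 credits

The private return per contributed unit is 4.8/6 = 0.8000 < 1 for every player regardless of endowment, so the Nash equilibrium is zero contribution and the group total is Σ E_j = 46 + 42 + 35 + 30 + 28 + 31 = 212.
Each contributed unit returns 4.800 to the group, so the social optimum is full contribution by everyone: group total = 4.800 × 212 = 1017.60.
Efficiency loss = (4.800 − 1) × 212 = 805.60.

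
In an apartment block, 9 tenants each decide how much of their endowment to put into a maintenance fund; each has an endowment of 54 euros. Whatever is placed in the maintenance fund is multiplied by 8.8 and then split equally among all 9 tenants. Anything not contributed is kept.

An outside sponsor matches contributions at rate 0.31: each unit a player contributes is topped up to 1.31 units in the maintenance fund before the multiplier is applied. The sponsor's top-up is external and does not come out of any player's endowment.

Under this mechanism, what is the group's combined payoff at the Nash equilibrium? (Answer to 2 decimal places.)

5602.61 euros

The effective private return per unit is now 8.8 × 1.31 / 9 = 1.2809 > 1, so every player's dominant strategy flips to full contribution.
At the Nash equilibrium everyone contributes 54. Group total payoff = 8.8 × 1.31 × 486 = 5602.61.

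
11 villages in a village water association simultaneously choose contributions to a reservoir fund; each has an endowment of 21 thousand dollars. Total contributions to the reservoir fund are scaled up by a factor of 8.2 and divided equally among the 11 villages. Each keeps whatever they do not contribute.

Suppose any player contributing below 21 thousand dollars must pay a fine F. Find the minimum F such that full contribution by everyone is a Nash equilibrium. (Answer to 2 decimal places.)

Given the others contribute fully, the best deviation is to contribute 0 (any partial contribution still incurs the fine and gives up units whose private return 0.7455 is below 1).
Deviating from 21 to 0 saves 21 thousand dollars but forfeits the deviator's share of the drop in the reservoir fund: 8.2/11 × 21 = 15.65.
So the deviation gain is 21 − 15.65 = 5.35, and the fine must be at least 5.35 thousand dollars to wipe it out.

5.35 thousand dollars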